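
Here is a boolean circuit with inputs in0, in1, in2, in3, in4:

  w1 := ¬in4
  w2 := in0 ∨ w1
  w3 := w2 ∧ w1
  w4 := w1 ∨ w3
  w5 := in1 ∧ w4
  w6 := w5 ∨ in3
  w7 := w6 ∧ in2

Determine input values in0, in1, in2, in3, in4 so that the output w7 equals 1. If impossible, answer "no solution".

in0=1 in1=0 in2=1 in3=1 in4=0

w7 = w6 ∧ in2 must be 1, so both w6 = 1 and in2 = 1.
w6 = w5 ∨ in3 must be 1, so at least one of w5, in3 is 1.
Check with in0=1 in1=0 in2=1 in3=1 in4=0:
w1 = ¬in4 = ¬0 = 1
w2 = in0 ∨ w1 = 1 ∨ 1 = 1
w3 = w2 ∧ w1 = 1 ∧ 1 = 1
w4 = w1 ∨ w3 = 1 ∨ 1 = 1
w5 = in1 ∧ w4 = 0 ∧ 1 = 0
w6 = w5 ∨ in3 = 0 ∨ 1 = 1
w7 = w6 ∧ in2 = 1 ∧ 1 = 1
So w7 = 1 as required.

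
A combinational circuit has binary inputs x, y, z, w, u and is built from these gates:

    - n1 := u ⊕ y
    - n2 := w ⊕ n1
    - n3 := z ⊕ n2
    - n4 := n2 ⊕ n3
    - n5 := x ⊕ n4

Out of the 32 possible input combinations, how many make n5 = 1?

n5 = x ⊕ n4 must be 1, so x and n4 differ.
Enumerating the 32 input combinations, 16 give n5 = 1 and 16 give n5 = 0.

16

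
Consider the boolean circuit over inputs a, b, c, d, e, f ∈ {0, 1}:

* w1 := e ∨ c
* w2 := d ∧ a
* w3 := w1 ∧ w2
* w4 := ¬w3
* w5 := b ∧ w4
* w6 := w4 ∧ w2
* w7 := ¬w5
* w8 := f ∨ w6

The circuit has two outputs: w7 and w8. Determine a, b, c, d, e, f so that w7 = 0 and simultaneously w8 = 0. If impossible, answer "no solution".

a=0, b=1, c=1, d=0, e=0, f=0

Check with a=0, b=1, c=1, d=0, e=0, f=0:
w1 = e ∨ c = 0 ∨ 1 = 1
w2 = d ∧ a = 0 ∧ 0 = 0
w3 = w1 ∧ w2 = 1 ∧ 0 = 0
w4 = ¬w3 = ¬0 = 1
w5 = b ∧ w4 = 1 ∧ 1 = 1
w6 = w4 ∧ w2 = 1 ∧ 0 = 0
w7 = ¬w5 = ¬1 = 0
w8 = f ∨ w6 = 0 ∨ 0 = 0
So w7 = 0 and w8 = 0.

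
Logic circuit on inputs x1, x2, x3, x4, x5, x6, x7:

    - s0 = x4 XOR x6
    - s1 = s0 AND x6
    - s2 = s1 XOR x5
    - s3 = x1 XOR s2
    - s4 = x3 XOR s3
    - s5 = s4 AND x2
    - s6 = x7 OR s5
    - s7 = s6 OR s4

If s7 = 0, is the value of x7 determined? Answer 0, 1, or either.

s7 = s6 OR s4 must be 0, so both s6 = 0 and s4 = 0.
Every assignment with s7 = 0 has x7 = 0; there are 32 such assignment(s).

0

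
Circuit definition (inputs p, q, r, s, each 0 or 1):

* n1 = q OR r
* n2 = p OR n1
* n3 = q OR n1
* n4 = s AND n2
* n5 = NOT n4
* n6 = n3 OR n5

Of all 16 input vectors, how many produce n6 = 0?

1

n6 = n3 OR n5 must be 0, so both n3 = 0 and n5 = 0.
n3 = q OR n1 must be 0, so both q = 0 and n1 = 0.
Satisfying assignments:
  p=1, q=0, r=0, s=1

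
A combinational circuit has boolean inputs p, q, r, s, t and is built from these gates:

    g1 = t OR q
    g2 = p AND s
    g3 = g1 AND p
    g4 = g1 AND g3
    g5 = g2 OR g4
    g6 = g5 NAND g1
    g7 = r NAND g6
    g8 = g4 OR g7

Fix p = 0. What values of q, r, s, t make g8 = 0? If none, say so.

Check with p = 0 and q=0, r=1, s=1, t=0:
g1 = t OR q = 0 OR 0 = 0
g2 = p AND s = 0 AND 1 = 0
g3 = g1 AND p = 0 AND 0 = 0
g4 = g1 AND g3 = 0 AND 0 = 0
g5 = g2 OR g4 = 0 OR 0 = 0
g6 = g5 NAND g1 = 0 NAND 0 = 1
g7 = r NAND g6 = 1 NAND 1 = 0
g8 = g4 OR g7 = 0 OR 0 = 0
So g8 = 0.

q=0 r=1 s=1 t=0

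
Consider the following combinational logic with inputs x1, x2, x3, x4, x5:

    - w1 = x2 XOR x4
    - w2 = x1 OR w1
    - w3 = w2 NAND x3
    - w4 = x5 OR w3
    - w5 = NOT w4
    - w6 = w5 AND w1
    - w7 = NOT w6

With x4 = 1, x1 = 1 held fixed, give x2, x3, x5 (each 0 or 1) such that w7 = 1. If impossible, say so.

Check with x4 = 1, x1 = 1 and x2=1, x3=1, x5=0:
w1 = x2 XOR x4 = 1 XOR 1 = 0
w2 = x1 OR w1 = 1 OR 0 = 1
w3 = w2 NAND x3 = 1 NAND 1 = 0
w4 = x5 OR w3 = 0 OR 0 = 0
w5 = NOT w4 = NOT 0 = 1
w6 = w5 AND w1 = 1 AND 0 = 0
w7 = NOT w6 = NOT 0 = 1
So w7 = 1.

x2=1, x3=1, x5=0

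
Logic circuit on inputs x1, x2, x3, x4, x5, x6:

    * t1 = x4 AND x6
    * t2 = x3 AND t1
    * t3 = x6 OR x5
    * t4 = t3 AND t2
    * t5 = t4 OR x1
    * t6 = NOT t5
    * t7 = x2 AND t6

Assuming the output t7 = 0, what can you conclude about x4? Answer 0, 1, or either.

Both values of x4 occur among assignments with t7 = 0:
  x4=0: x1=0, x2=0, x3=0, x4=0, x5=0, x6=0
  x4=1: x1=0, x2=0, x3=0, x4=1, x5=0, x6=0

either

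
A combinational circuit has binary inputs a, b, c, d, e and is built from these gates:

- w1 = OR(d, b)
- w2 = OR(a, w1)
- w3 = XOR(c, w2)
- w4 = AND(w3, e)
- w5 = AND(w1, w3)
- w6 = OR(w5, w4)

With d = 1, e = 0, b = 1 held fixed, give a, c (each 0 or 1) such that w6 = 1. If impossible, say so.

w6 = OR(w5, w4) must be 1, so at least one of w5, w4 is 1.
Check with d = 1, e = 0, b = 1 and a=1, c=0:
w1 = OR(d, b) = OR(1, 1) = 1
w2 = OR(a, w1) = OR(1, 1) = 1
w3 = XOR(c, w2) = XOR(0, 1) = 1
w4 = AND(w3, e) = AND(1, 0) = 0
w5 = AND(w1, w3) = AND(1, 1) = 1
w6 = OR(w5, w4) = OR(1, 0) = 1
So w6 = 1.

a=1, c=0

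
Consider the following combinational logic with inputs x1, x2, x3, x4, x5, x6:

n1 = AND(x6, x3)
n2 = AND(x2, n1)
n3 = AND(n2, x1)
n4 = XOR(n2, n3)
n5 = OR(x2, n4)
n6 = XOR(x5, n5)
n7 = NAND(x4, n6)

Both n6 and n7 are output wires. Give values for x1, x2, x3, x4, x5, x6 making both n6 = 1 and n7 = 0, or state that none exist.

Check with x1=1 x2=0 x3=0 x4=1 x5=1 x6=0:
n1 = AND(x6, x3) = AND(0, 0) = 0
n2 = AND(x2, n1) = AND(0, 0) = 0
n3 = AND(n2, x1) = AND(0, 1) = 0
n4 = XOR(n2, n3) = XOR(0, 0) = 0
n5 = OR(x2, n4) = OR(0, 0) = 0
n6 = XOR(x5, n5) = XOR(1, 0) = 1
n7 = NAND(x4, n6) = NAND(1, 1) = 0
So n6 = 1 and n7 = 0.

x1=1 x2=0 x3=0 x4=1 x5=1 x6=0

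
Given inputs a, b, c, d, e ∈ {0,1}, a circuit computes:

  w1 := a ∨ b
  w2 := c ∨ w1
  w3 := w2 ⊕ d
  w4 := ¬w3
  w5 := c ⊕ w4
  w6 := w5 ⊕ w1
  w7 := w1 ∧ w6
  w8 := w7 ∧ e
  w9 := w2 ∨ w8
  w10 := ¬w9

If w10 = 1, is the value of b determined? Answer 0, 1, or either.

w10 = ¬w9 must be 1, so w9 = 0.
w9 = w2 ∨ w8 must be 0, so both w2 = 0 and w8 = 0.
w2 = c ∨ w1 must be 0, so both c = 0 and w1 = 0.
Every assignment with w10 = 1 has b = 0; there are 4 such assignment(s).
  a=0, b=0, c=0, d=0, e=0
  a=0, b=0, c=0, d=0, e=1
  a=0, b=0, c=0, d=1, e=0
  a=0, b=0, c=0, d=1, e=1

0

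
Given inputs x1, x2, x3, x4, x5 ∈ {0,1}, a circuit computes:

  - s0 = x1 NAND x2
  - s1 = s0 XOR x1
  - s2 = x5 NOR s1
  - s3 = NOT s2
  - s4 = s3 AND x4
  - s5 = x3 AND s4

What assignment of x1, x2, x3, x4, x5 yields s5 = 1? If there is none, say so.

s5 = x3 AND s4 must be 1, so both x3 = 1 and s4 = 1.
s4 = s3 AND x4 must be 1, so both s3 = 1 and x4 = 1.
Check with x1=1, x2=1, x3=1, x4=1, x5=1:
s0 = x1 NAND x2 = 1 NAND 1 = 0
s1 = s0 XOR x1 = 0 XOR 1 = 1
s2 = x5 NOR s1 = 1 NOR 1 = 0
s3 = NOT s2 = NOT 0 = 1
s4 = s3 AND x4 = 1 AND 1 = 1
s5 = x3 AND s4 = 1 AND 1 = 1
So s5 = 1 as required.

x1=1, x2=1, x3=1, x4=1, x5=1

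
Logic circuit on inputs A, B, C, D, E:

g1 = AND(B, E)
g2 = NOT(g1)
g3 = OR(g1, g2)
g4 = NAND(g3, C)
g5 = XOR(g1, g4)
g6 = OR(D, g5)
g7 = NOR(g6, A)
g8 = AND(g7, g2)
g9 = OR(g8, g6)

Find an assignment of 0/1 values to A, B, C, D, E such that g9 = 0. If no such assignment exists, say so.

g9 = OR(g8, g6) must be 0, so both g8 = 0 and g6 = 0.
g8 = AND(g7, g2) must be 0, so at least one of g7, g2 is 0.
g6 = OR(D, g5) must be 0, so both D = 0 and g5 = 0.
Check with A=1 B=1 C=1 D=0 E=0:
g1 = AND(B, E) = AND(1, 0) = 0
g2 = NOT(g1) = NOT 0 = 1
g3 = OR(g1, g2) = OR(0, 1) = 1
g4 = NAND(g3, C) = NAND(1, 1) = 0
g5 = XOR(g1, g4) = XOR(0, 0) = 0
g6 = OR(D, g5) = OR(0, 0) = 0
g7 = NOR(g6, A) = NOR(0, 1) = 0
g8 = AND(g7, g2) = AND(0, 1) = 0
g9 = OR(g8, g6) = OR(0, 0) = 0
So g9 = 0 as required.

A=1 B=1 C=1 D=0 E=0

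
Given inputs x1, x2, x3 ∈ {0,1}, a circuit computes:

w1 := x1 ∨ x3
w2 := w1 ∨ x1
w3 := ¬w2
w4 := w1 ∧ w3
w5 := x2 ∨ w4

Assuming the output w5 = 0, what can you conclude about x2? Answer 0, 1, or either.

w5 = x2 ∨ w4 must be 0, so both x2 = 0 and w4 = 0.
w4 = w1 ∧ w3 must be 0, so at least one of w1, w3 is 0.
Every assignment with w5 = 0 has x2 = 0; there are 4 such assignment(s).
  x1=0, x2=0, x3=0
  x1=0, x2=0, x3=1
  x1=1, x2=0, x3=0
  x1=1, x2=0, x3=1

0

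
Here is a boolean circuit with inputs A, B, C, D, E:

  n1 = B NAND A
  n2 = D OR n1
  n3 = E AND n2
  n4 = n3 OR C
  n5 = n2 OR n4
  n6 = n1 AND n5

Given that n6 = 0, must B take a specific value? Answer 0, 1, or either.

1

n6 = n1 AND n5 must be 0, so at least one of n1, n5 is 0.
Every assignment with n6 = 0 has B = 1; there are 8 such assignment(s).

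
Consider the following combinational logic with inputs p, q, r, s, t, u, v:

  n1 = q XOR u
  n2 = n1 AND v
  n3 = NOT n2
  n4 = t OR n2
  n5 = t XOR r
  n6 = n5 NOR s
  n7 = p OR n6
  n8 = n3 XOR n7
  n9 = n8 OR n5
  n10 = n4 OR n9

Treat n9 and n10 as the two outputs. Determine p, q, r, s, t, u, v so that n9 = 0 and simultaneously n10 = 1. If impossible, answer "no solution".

Check with p=0, q=1, r=1, s=1, t=1, u=0, v=1:
n1 = q XOR u = 1 XOR 0 = 1
n2 = n1 AND v = 1 AND 1 = 1
n3 = NOT n2 = NOT 1 = 0
n4 = t OR n2 = 1 OR 1 = 1
n5 = t XOR r = 1 XOR 1 = 0
n6 = n5 NOR s = 0 NOR 1 = 0
n7 = p OR n6 = 0 OR 0 = 0
n8 = n3 XOR n7 = 0 XOR 0 = 0
n9 = n8 OR n5 = 0 OR 0 = 0
n10 = n4 OR n9 = 1 OR 0 = 1
So n9 = 0 and n10 = 1.

p=0, q=1, r=1, s=1, t=1, u=0, v=1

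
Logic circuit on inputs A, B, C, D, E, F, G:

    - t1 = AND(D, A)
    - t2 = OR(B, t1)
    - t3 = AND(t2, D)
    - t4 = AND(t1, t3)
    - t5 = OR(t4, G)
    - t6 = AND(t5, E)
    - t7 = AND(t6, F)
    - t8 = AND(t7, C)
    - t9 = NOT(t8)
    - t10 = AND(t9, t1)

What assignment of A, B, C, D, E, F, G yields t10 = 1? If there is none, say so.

t10 = AND(t9, t1) must be 1, so both t9 = 1 and t1 = 1.
t9 = NOT(t8) must be 1, so t8 = 0.
t1 = AND(D, A) must be 1, so both D = 1 and A = 1.
Check with A=1, B=0, C=0, D=1, E=1, F=1, G=0:
t1 = AND(D, A) = AND(1, 1) = 1
t2 = OR(B, t1) = OR(0, 1) = 1
t3 = AND(t2, D) = AND(1, 1) = 1
t4 = AND(t1, t3) = AND(1, 1) = 1
t5 = OR(t4, G) = OR(1, 0) = 1
t6 = AND(t5, E) = AND(1, 1) = 1
t7 = AND(t6, F) = AND(1, 1) = 1
t8 = AND(t7, C) = AND(1, 0) = 0
t9 = NOT(t8) = NOT 0 = 1
t10 = AND(t9, t1) = AND(1, 1) = 1
So t10 = 1 as required.

A=1, B=0, C=0, D=1, E=1, F=1, G=0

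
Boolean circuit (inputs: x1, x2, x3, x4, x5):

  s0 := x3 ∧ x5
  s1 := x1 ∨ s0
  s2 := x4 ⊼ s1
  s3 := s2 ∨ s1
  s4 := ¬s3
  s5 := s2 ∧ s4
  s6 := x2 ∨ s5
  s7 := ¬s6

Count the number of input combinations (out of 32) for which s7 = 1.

s7 = ¬s6 must be 1, so s6 = 0.
Enumerating the 32 input combinations, 16 give s7 = 1 and 16 give s7 = 0.

16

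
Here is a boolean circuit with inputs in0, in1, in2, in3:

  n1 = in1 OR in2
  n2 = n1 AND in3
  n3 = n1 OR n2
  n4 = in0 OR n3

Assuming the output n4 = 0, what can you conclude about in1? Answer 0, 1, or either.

0

n4 = in0 OR n3 must be 0, so both in0 = 0 and n3 = 0.
Every assignment with n4 = 0 has in1 = 0; there are 2 such assignment(s).
  in0=0, in1=0, in2=0, in3=0
  in0=0, in1=0, in2=0, in3=1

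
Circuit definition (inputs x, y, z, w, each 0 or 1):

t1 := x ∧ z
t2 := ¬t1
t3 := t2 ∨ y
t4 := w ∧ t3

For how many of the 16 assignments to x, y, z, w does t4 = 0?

9

t4 = w ∧ t3 must be 0, so at least one of w, t3 is 0.
Enumerating the 16 input combinations, 9 give t4 = 0 and 7 give t4 = 1.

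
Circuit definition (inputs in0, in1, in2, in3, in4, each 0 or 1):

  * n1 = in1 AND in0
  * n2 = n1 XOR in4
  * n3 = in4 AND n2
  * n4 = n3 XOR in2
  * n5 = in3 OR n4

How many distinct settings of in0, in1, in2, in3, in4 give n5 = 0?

8

n5 = in3 OR n4 must be 0, so both in3 = 0 and n4 = 0.
n4 = n3 XOR in2 must be 0, so n3 and in2 are equal.
Enumerating the 32 input combinations, 8 give n5 = 0 and 24 give n5 = 1.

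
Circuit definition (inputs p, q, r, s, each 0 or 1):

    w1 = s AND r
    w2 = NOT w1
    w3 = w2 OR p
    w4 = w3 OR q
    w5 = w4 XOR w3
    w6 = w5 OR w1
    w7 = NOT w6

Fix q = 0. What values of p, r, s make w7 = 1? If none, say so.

p=1 r=0 s=0

w7 = NOT w6 must be 1, so w6 = 0.
Check with q = 0 and p=1, r=0, s=0:
w1 = s AND r = 0 AND 0 = 0
w2 = NOT w1 = NOT 0 = 1
w3 = w2 OR p = 1 OR 1 = 1
w4 = w3 OR q = 1 OR 0 = 1
w5 = w4 XOR w3 = 1 XOR 1 = 0
w6 = w5 OR w1 = 0 OR 0 = 0
w7 = NOT w6 = NOT 0 = 1
So w7 = 1.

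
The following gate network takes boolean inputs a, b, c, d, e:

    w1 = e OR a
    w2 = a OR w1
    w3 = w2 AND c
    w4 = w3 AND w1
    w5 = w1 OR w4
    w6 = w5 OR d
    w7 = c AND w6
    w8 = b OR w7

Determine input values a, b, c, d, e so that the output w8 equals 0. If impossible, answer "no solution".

Check with a=0, b=0, c=0, d=1, e=0:
w1 = e OR a = 0 OR 0 = 0
w2 = a OR w1 = 0 OR 0 = 0
w3 = w2 AND c = 0 AND 0 = 0
w4 = w3 AND w1 = 0 AND 0 = 0
w5 = w1 OR w4 = 0 OR 0 = 0
w6 = w5 OR d = 0 OR 1 = 1
w7 = c AND w6 = 0 AND 1 = 0
w8 = b OR w7 = 0 OR 0 = 0
So w8 = 0 as required.

a=0, b=0, c=0, d=1, e=0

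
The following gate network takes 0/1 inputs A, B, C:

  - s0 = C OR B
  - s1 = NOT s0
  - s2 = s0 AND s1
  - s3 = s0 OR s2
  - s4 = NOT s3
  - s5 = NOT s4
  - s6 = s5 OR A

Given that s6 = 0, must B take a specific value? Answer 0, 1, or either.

0

s6 = s5 OR A must be 0, so both s5 = 0 and A = 0.
s5 = NOT s4 must be 0, so s4 = 1.
s4 = NOT s3 must be 1, so s3 = 0.
Every assignment with s6 = 0 has B = 0; there are 1 such assignment(s).
  A=0, B=0, C=0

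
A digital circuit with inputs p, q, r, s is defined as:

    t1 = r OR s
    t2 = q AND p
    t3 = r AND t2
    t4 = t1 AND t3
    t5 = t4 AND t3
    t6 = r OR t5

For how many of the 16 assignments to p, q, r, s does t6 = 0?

t6 = r OR t5 must be 0, so both r = 0 and t5 = 0.
t5 = t4 AND t3 must be 0, so at least one of t4, t3 is 0.
Enumerating the 16 input combinations, 8 give t6 = 0 and 8 give t6 = 1.

8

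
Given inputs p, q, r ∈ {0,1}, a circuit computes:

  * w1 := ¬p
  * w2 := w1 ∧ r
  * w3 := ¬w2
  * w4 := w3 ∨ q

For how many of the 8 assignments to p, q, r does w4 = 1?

7

w4 = w3 ∨ q must be 1, so at least one of w3, q is 1.
Enumerating the 8 input combinations, 7 give w4 = 1 and 1 give w4 = 0.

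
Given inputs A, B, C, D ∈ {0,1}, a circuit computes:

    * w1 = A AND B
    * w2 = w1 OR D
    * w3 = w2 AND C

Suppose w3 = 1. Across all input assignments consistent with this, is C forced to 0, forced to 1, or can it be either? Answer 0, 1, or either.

w3 = w2 AND C must be 1, so both w2 = 1 and C = 1.
w2 = w1 OR D must be 1, so at least one of w1, D is 1.
Every assignment with w3 = 1 has C = 1; there are 5 such assignment(s).

1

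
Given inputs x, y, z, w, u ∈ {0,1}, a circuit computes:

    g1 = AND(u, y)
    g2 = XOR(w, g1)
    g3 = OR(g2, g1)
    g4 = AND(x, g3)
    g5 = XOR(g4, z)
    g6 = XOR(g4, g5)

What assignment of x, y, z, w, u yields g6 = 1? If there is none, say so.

x=1, y=0, z=1, w=1, u=1

g6 = XOR(g4, g5) must be 1, so g4 and g5 differ.
Check with x=1, y=0, z=1, w=1, u=1:
g1 = AND(u, y) = AND(1, 0) = 0
g2 = XOR(w, g1) = XOR(1, 0) = 1
g3 = OR(g2, g1) = OR(1, 0) = 1
g4 = AND(x, g3) = AND(1, 1) = 1
g5 = XOR(g4, z) = XOR(1, 1) = 0
g6 = XOR(g4, g5) = XOR(1, 0) = 1
So g6 = 1 as required.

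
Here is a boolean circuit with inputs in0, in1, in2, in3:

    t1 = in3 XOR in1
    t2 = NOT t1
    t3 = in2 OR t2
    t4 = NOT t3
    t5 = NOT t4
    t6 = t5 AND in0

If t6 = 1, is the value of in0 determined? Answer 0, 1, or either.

t6 = t5 AND in0 must be 1, so both t5 = 1 and in0 = 1.
Every assignment with t6 = 1 has in0 = 1; there are 6 such assignment(s).

1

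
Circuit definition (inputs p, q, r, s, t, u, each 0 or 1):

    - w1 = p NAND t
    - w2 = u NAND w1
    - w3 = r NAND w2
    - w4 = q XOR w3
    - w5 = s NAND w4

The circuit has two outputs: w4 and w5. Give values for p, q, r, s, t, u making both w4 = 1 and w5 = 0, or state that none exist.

Check with p=0 q=0 r=0 s=1 t=1 u=1:
w1 = p NAND t = 0 NAND 1 = 1
w2 = u NAND w1 = 1 NAND 1 = 0
w3 = r NAND w2 = 0 NAND 0 = 1
w4 = q XOR w3 = 0 XOR 1 = 1
w5 = s NAND w4 = 1 NAND 1 = 0
So w4 = 1 and w5 = 0.

p=0 q=0 r=0 s=1 t=1 u=1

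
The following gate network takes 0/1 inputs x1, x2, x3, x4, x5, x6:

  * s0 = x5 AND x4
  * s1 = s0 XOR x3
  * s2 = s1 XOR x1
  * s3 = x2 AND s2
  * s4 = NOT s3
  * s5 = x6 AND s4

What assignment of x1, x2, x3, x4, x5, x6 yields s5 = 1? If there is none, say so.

Check with x1=0, x2=0, x3=0, x4=1, x5=0, x6=1:
s0 = x5 AND x4 = 0 AND 1 = 0
s1 = s0 XOR x3 = 0 XOR 0 = 0
s2 = s1 XOR x1 = 0 XOR 0 = 0
s3 = x2 AND s2 = 0 AND 0 = 0
s4 = NOT s3 = NOT 0 = 1
s5 = x6 AND s4 = 1 AND 1 = 1
So s5 = 1 as required.

x1=0, x2=0, x3=0, x4=1, x5=0, x6=1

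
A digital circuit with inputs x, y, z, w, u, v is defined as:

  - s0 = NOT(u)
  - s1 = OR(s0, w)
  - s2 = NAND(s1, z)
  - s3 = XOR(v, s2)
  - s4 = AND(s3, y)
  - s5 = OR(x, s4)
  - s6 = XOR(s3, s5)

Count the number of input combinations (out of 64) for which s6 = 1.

24

s6 = XOR(s3, s5) must be 1, so s3 and s5 differ.
Enumerating the 64 input combinations, 24 give s6 = 1 and 40 give s6 = 0.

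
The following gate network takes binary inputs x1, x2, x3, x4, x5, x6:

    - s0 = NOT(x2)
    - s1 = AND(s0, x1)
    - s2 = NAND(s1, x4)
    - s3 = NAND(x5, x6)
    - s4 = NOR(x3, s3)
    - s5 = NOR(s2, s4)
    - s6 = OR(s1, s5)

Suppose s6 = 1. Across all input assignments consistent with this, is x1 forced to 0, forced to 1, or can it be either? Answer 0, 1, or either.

s6 = OR(s1, s5) must be 1, so at least one of s1, s5 is 1.
Every assignment with s6 = 1 has x1 = 1; there are 16 such assignment(s).

1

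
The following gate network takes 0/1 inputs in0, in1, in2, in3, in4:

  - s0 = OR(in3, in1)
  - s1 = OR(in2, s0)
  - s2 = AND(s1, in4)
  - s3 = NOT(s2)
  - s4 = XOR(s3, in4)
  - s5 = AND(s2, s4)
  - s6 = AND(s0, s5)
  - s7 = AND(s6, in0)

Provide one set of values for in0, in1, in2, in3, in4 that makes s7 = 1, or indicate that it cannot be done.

in0=1 in1=1 in2=1 in3=0 in4=1

s7 = AND(s6, in0) must be 1, so both s6 = 1 and in0 = 1.
Check with in0=1 in1=1 in2=1 in3=0 in4=1:
s0 = OR(in3, in1) = OR(0, 1) = 1
s1 = OR(in2, s0) = OR(1, 1) = 1
s2 = AND(s1, in4) = AND(1, 1) = 1
s3 = NOT(s2) = NOT 1 = 0
s4 = XOR(s3, in4) = XOR(0, 1) = 1
s5 = AND(s2, s4) = AND(1, 1) = 1
s6 = AND(s0, s5) = AND(1, 1) = 1
s7 = AND(s6, in0) = AND(1, 1) = 1
So s7 = 1 as required.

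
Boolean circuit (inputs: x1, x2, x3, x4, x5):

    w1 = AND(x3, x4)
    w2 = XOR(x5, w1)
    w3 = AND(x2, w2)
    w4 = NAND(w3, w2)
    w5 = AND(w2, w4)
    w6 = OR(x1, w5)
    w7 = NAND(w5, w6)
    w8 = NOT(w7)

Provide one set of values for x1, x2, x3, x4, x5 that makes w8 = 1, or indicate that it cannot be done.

Check with x1=1, x2=0, x3=0, x4=0, x5=1:
w1 = AND(x3, x4) = AND(0, 0) = 0
w2 = XOR(x5, w1) = XOR(1, 0) = 1
w3 = AND(x2, w2) = AND(0, 1) = 0
w4 = NAND(w3, w2) = NAND(0, 1) = 1
w5 = AND(w2, w4) = AND(1, 1) = 1
w6 = OR(x1, w5) = OR(1, 1) = 1
w7 = NAND(w5, w6) = NAND(1, 1) = 0
w8 = NOT(w7) = NOT 0 = 1
So w8 = 1 as required.

x1=1, x2=0, x3=0, x4=0, x5=1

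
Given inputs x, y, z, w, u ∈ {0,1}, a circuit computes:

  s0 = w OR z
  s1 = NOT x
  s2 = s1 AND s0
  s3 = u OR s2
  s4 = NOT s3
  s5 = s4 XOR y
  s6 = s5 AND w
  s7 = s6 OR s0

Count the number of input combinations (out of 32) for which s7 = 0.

s7 = s6 OR s0 must be 0, so both s6 = 0 and s0 = 0.
s6 = s5 AND w must be 0, so at least one of s5, w is 0.
Enumerating the 32 input combinations, 8 give s7 = 0 and 24 give s7 = 1.

8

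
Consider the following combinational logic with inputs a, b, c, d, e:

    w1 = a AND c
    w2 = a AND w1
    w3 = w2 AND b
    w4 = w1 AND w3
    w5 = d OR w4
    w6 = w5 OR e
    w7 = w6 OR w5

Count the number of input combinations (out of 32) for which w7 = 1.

25

w7 = w6 OR w5 must be 1, so at least one of w6, w5 is 1.
Enumerating the 32 input combinations, 25 give w7 = 1 and 7 give w7 = 0.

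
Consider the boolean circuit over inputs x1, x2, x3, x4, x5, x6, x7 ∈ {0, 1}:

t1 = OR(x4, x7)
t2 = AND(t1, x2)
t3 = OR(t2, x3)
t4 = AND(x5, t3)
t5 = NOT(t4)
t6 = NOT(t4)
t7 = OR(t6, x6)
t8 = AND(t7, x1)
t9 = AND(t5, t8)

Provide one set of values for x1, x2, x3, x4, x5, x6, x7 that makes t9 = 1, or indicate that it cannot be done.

x1=1, x2=1, x3=0, x4=0, x5=0, x6=1, x7=1

t9 = AND(t5, t8) must be 1, so both t5 = 1 and t8 = 1.
Check with x1=1, x2=1, x3=0, x4=0, x5=0, x6=1, x7=1:
t1 = OR(x4, x7) = OR(0, 1) = 1
t2 = AND(t1, x2) = AND(1, 1) = 1
t3 = OR(t2, x3) = OR(1, 0) = 1
t4 = AND(x5, t3) = AND(0, 1) = 0
t5 = NOT(t4) = NOT 0 = 1
t6 = NOT(t4) = NOT 0 = 1
t7 = OR(t6, x6) = OR(1, 1) = 1
t8 = AND(t7, x1) = AND(1, 1) = 1
t9 = AND(t5, t8) = AND(1, 1) = 1
So t9 = 1 as required.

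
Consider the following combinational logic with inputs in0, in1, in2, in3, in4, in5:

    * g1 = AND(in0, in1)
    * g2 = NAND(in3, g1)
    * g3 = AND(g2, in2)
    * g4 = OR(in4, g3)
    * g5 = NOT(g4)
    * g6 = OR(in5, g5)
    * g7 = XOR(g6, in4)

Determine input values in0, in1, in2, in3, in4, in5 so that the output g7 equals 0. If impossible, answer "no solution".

in0=0, in1=1, in2=0, in3=0, in4=1, in5=1

Check with in0=0, in1=1, in2=0, in3=0, in4=1, in5=1:
g1 = AND(in0, in1) = AND(0, 1) = 0
g2 = NAND(in3, g1) = NAND(0, 0) = 1
g3 = AND(g2, in2) = AND(1, 0) = 0
g4 = OR(in4, g3) = OR(1, 0) = 1
g5 = NOT(g4) = NOT 1 = 0
g6 = OR(in5, g5) = OR(1, 0) = 1
g7 = XOR(g6, in4) = XOR(1, 1) = 0
So g7 = 0 as required.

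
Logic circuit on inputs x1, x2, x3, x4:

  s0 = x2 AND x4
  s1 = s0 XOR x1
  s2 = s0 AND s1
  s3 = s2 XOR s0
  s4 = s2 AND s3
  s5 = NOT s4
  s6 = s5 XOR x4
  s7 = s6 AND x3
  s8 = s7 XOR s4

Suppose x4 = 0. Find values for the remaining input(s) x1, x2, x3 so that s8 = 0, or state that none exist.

s8 = s7 XOR s4 must be 0, so s7 and s4 are equal.
Check with x4 = 0 and x1=0, x2=1, x3=0:
s0 = x2 AND x4 = 1 AND 0 = 0
s1 = s0 XOR x1 = 0 XOR 0 = 0
s2 = s0 AND s1 = 0 AND 0 = 0
s3 = s2 XOR s0 = 0 XOR 0 = 0
s4 = s2 AND s3 = 0 AND 0 = 0
s5 = NOT s4 = NOT 0 = 1
s6 = s5 XOR x4 = 1 XOR 0 = 1
s7 = s6 AND x3 = 1 AND 0 = 0
s8 = s7 XOR s4 = 0 XOR 0 = 0
So s8 = 0.

x1=0, x2=1, x3=0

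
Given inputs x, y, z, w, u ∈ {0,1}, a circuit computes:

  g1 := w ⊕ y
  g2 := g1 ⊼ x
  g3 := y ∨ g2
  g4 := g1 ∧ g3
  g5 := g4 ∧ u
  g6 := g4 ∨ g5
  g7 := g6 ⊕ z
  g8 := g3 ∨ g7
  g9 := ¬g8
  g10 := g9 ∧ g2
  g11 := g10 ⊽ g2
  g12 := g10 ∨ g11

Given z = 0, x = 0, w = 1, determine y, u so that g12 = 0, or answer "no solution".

y=1, u=0

Check with z = 0, x = 0, w = 1 and y=1, u=0:
g1 = w ⊕ y = 1 ⊕ 1 = 0
g2 = g1 ⊼ x = 0 ⊼ 0 = 1
g3 = y ∨ g2 = 1 ∨ 1 = 1
g4 = g1 ∧ g3 = 0 ∧ 1 = 0
g5 = g4 ∧ u = 0 ∧ 0 = 0
g6 = g4 ∨ g5 = 0 ∨ 0 = 0
g7 = g6 ⊕ z = 0 ⊕ 0 = 0
g8 = g3 ∨ g7 = 1 ∨ 0 = 1
g9 = ¬g8 = ¬1 = 0
g10 = g9 ∧ g2 = 0 ∧ 1 = 0
g11 = g10 ⊽ g2 = 0 ⊽ 1 = 0
g12 = g10 ∨ g11 = 0 ∨ 0 = 0
So g12 = 0.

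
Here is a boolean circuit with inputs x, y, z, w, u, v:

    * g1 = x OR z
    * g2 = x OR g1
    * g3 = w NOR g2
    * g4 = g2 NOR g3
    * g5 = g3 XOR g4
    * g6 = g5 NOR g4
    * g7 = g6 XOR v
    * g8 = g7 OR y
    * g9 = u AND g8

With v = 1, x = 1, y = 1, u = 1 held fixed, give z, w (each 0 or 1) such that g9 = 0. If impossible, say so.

no solution exists

With v = 1, x = 1, y = 1, u = 1 fixed, none of the 4 settings of z, w give g9 = 0.
For example, with z=1, w=0:
g1 = x OR z = 1 OR 1 = 1
g2 = x OR g1 = 1 OR 1 = 1
g3 = w NOR g2 = 0 NOR 1 = 0
g4 = g2 NOR g3 = 1 NOR 0 = 0
g5 = g3 XOR g4 = 0 XOR 0 = 0
g6 = g5 NOR g4 = 0 NOR 0 = 1
g7 = g6 XOR v = 1 XOR 1 = 0
g8 = g7 OR y = 0 OR 1 = 1
g9 = u AND g8 = 1 AND 1 = 1
giving g9 = 1 ≠ 0.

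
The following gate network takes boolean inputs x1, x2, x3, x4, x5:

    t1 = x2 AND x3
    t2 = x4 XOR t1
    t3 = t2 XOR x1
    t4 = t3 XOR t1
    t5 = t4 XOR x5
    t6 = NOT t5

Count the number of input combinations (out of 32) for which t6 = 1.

16

t6 = NOT t5 must be 1, so t5 = 0.
t5 = t4 XOR x5 must be 0, so t4 and x5 are equal.
Enumerating the 32 input combinations, 16 give t6 = 1 and 16 give t6 = 0.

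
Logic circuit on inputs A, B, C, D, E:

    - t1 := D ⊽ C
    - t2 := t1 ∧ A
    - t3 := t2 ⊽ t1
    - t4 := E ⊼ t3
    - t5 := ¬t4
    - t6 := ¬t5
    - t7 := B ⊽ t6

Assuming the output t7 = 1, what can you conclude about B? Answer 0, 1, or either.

0

t7 = B ⊽ t6 must be 1, so both B = 0 and t6 = 0.
t6 = ¬t5 must be 0, so t5 = 1.
t5 = ¬t4 must be 1, so t4 = 0.
Every assignment with t7 = 1 has B = 0; there are 6 such assignment(s).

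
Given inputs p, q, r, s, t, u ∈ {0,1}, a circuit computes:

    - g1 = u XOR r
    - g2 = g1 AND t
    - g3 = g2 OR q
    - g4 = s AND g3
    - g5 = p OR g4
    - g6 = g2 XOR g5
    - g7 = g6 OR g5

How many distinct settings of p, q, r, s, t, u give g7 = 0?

18

g7 = g6 OR g5 must be 0, so both g6 = 0 and g5 = 0.
g6 = g2 XOR g5 must be 0, so g2 and g5 are equal.
Enumerating the 64 input combinations, 18 give g7 = 0 and 46 give g7 = 1.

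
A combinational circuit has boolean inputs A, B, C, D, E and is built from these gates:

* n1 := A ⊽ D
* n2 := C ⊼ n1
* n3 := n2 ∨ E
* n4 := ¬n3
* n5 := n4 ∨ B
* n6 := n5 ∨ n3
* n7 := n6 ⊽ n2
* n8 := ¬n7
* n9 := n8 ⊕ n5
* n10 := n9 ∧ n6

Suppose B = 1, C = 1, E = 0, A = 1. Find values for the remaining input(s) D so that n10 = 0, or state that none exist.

D=1

Check with B = 1, C = 1, E = 0, A = 1 and D=1:
n1 = A ⊽ D = 1 ⊽ 1 = 0
n2 = C ⊼ n1 = 1 ⊼ 0 = 1
n3 = n2 ∨ E = 1 ∨ 0 = 1
n4 = ¬n3 = ¬1 = 0
n5 = n4 ∨ B = 0 ∨ 1 = 1
n6 = n5 ∨ n3 = 1 ∨ 1 = 1
n7 = n6 ⊽ n2 = 1 ⊽ 1 = 0
n8 = ¬n7 = ¬0 = 1
n9 = n8 ⊕ n5 = 1 ⊕ 1 = 0
n10 = n9 ∧ n6 = 0 ∧ 1 = 0
So n10 = 0.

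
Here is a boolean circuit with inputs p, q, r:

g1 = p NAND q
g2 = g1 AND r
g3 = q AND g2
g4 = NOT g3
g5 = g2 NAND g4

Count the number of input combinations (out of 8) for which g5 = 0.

2

g5 = g2 NAND g4 must be 0, so both g2 = 1 and g4 = 1.
Satisfying assignments:
  p=0, q=0, r=1
  p=1, q=0, r=1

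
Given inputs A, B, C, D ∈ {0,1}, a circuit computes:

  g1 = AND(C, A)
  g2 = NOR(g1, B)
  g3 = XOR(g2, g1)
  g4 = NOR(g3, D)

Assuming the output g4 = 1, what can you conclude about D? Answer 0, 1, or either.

g4 = NOR(g3, D) must be 1, so both g3 = 0 and D = 0.
g3 = XOR(g2, g1) must be 0, so g2 and g1 are equal.
Every assignment with g4 = 1 has D = 0; there are 3 such assignment(s).
  A=0, B=1, C=0, D=0
  A=0, B=1, C=1, D=0
  A=1, B=1, C=0, D=0

0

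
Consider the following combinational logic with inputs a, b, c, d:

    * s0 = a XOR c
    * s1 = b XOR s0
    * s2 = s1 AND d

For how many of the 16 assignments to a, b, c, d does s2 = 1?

4

s2 = s1 AND d must be 1, so both s1 = 1 and d = 1.
s1 = b XOR s0 must be 1, so b and s0 differ.
Satisfying assignments:
  a=0, b=0, c=1, d=1
  a=0, b=1, c=0, d=1
  a=1, b=0, c=0, d=1
  a=1, b=1, c=1, d=1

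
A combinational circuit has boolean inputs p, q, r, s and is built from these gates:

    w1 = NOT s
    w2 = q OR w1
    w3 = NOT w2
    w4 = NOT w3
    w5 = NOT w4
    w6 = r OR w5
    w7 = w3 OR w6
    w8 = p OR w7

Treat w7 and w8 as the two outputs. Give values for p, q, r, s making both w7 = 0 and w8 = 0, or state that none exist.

Check with p=0, q=1, r=0, s=0:
w1 = NOT s = NOT 0 = 1
w2 = q OR w1 = 1 OR 1 = 1
w3 = NOT w2 = NOT 1 = 0
w4 = NOT w3 = NOT 0 = 1
w5 = NOT w4 = NOT 1 = 0
w6 = r OR w5 = 0 OR 0 = 0
w7 = w3 OR w6 = 0 OR 0 = 0
w8 = p OR w7 = 0 OR 0 = 0
So w7 = 0 and w8 = 0.

p=0, q=1, r=0, s=0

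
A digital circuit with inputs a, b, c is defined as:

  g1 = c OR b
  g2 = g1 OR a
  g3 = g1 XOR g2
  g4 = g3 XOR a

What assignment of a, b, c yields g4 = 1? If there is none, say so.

a=1 b=0 c=1

Check with a=1 b=0 c=1:
g1 = c OR b = 1 OR 0 = 1
g2 = g1 OR a = 1 OR 1 = 1
g3 = g1 XOR g2 = 1 XOR 1 = 0
g4 = g3 XOR a = 0 XOR 1 = 1
So g4 = 1 as required.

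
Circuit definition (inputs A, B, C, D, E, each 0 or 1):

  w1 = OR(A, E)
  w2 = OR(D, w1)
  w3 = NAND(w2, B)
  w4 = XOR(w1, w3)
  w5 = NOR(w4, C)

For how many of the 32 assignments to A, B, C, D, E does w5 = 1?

w5 = NOR(w4, C) must be 1, so both w4 = 0 and C = 0.
w4 = XOR(w1, w3) must be 0, so w1 and w3 are equal.
Enumerating the 32 input combinations, 7 give w5 = 1 and 25 give w5 = 0.

7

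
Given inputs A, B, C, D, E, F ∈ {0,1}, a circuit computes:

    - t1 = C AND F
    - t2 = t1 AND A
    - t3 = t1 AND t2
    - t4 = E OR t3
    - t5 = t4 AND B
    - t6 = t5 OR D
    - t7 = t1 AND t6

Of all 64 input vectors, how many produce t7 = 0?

53

t7 = t1 AND t6 must be 0, so at least one of t1, t6 is 0.
Enumerating the 64 input combinations, 53 give t7 = 0 and 11 give t7 = 1.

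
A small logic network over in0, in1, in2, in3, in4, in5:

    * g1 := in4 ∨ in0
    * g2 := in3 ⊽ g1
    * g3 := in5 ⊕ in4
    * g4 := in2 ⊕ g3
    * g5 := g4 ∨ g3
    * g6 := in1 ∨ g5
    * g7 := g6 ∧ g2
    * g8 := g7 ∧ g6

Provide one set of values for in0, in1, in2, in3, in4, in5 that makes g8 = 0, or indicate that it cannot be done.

Check with in0=0, in1=0, in2=0, in3=1, in4=1, in5=1:
g1 = in4 ∨ in0 = 1 ∨ 0 = 1
g2 = in3 ⊽ g1 = 1 ⊽ 1 = 0
g3 = in5 ⊕ in4 = 1 ⊕ 1 = 0
g4 = in2 ⊕ g3 = 0 ⊕ 0 = 0
g5 = g4 ∨ g3 = 0 ∨ 0 = 0
g6 = in1 ∨ g5 = 0 ∨ 0 = 0
g7 = g6 ∧ g2 = 0 ∧ 0 = 0
g8 = g7 ∧ g6 = 0 ∧ 0 = 0
So g8 = 0 as required.

in0=0, in1=0, in2=0, in3=1, in4=1, in5=1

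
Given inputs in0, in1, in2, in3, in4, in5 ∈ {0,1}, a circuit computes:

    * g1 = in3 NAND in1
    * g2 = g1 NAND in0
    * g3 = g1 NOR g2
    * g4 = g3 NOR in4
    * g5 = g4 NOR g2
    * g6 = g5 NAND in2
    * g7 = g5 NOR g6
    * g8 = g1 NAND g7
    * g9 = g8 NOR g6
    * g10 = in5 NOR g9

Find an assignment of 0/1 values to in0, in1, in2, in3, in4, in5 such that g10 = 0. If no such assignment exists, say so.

g10 = in5 NOR g9 must be 0, so at least one of in5, g9 is 1.
Check with in0=0, in1=1, in2=0, in3=1, in4=1, in5=1:
g1 = in3 NAND in1 = 1 NAND 1 = 0
g2 = g1 NAND in0 = 0 NAND 0 = 1
g3 = g1 NOR g2 = 0 NOR 1 = 0
g4 = g3 NOR in4 = 0 NOR 1 = 0
g5 = g4 NOR g2 = 0 NOR 1 = 0
g6 = g5 NAND in2 = 0 NAND 0 = 1
g7 = g5 NOR g6 = 0 NOR 1 = 0
g8 = g1 NAND g7 = 0 NAND 0 = 1
g9 = g8 NOR g6 = 1 NOR 1 = 0
g10 = in5 NOR g9 = 1 NOR 0 = 0
So g10 = 0 as required.

in0=0, in1=1, in2=0, in3=1, in4=1, in5=1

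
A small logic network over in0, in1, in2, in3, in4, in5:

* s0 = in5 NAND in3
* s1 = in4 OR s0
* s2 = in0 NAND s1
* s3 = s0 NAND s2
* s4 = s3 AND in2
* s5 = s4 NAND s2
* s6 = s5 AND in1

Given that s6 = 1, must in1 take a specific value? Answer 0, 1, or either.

s6 = s5 AND in1 must be 1, so both s5 = 1 and in1 = 1.
s5 = s4 NAND s2 must be 1, so at least one of s4, s2 is 0.
Every assignment with s6 = 1 has in1 = 1; there are 29 such assignment(s).

1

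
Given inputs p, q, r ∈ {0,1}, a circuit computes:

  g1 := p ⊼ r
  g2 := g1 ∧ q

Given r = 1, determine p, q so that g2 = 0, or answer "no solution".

g2 = g1 ∧ q must be 0, so at least one of g1, q is 0.
Check with r = 1 and p=0, q=0:
g1 = p ⊼ r = 0 ⊼ 1 = 1
g2 = g1 ∧ q = 1 ∧ 0 = 0
So g2 = 0.

p=0, q=0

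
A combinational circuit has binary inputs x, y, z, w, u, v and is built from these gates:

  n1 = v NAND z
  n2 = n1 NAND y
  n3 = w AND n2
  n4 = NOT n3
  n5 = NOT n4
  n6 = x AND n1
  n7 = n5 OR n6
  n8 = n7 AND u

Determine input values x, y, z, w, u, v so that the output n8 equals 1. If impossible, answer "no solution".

x=1 y=0 z=0 w=0 u=1 v=0

n8 = n7 AND u must be 1, so both n7 = 1 and u = 1.
n7 = n5 OR n6 must be 1, so at least one of n5, n6 is 1.
Check with x=1 y=0 z=0 w=0 u=1 v=0:
n1 = v NAND z = 0 NAND 0 = 1
n2 = n1 NAND y = 1 NAND 0 = 1
n3 = w AND n2 = 0 AND 1 = 0
n4 = NOT n3 = NOT 0 = 1
n5 = NOT n4 = NOT 1 = 0
n6 = x AND n1 = 1 AND 1 = 1
n7 = n5 OR n6 = 0 OR 1 = 1
n8 = n7 AND u = 1 AND 1 = 1
So n8 = 1 as required.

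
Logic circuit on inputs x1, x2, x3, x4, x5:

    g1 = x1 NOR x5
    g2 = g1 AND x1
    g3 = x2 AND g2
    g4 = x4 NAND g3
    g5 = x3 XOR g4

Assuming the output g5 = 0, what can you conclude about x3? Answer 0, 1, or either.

1

g5 = x3 XOR g4 must be 0, so x3 and g4 are equal.
Every assignment with g5 = 0 has x3 = 1; there are 16 such assignment(s).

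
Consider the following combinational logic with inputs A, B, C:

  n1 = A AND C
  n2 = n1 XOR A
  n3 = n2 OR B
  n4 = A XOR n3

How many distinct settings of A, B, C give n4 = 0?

n4 = A XOR n3 must be 0, so A and n3 are equal.
Satisfying assignments:
  A=0, B=0, C=0
  A=0, B=0, C=1
  A=1, B=0, C=0
  A=1, B=1, C=0
  A=1, B=1, C=1

5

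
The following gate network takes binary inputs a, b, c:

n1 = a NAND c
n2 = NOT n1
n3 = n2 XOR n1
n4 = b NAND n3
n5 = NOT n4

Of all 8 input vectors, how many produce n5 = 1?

4

n5 = NOT n4 must be 1, so n4 = 0.
n4 = b NAND n3 must be 0, so both b = 1 and n3 = 1.
Satisfying assignments:
  a=0, b=1, c=0
  a=0, b=1, c=1
  a=1, b=1, c=0
  a=1, b=1, c=1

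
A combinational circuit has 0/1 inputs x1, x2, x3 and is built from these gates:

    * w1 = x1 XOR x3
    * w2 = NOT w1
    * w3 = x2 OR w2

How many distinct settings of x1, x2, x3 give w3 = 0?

2

w3 = x2 OR w2 must be 0, so both x2 = 0 and w2 = 0.
w2 = NOT w1 must be 0, so w1 = 1.
w1 = x1 XOR x3 must be 1, so x1 and x3 differ.
Satisfying assignments:
  x1=0, x2=0, x3=1
  x1=1, x2=0, x3=0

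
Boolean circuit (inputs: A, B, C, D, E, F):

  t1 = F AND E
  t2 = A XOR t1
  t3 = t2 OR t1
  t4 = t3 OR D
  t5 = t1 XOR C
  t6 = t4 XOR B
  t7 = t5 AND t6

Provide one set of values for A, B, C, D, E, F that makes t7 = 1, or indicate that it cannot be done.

t7 = t5 AND t6 must be 1, so both t5 = 1 and t6 = 1.
Check with A=1 B=0 C=1 D=1 E=0 F=0:
t1 = F AND E = 0 AND 0 = 0
t2 = A XOR t1 = 1 XOR 0 = 1
t3 = t2 OR t1 = 1 OR 0 = 1
t4 = t3 OR D = 1 OR 1 = 1
t5 = t1 XOR C = 0 XOR 1 = 1
t6 = t4 XOR B = 1 XOR 0 = 1
t7 = t5 AND t6 = 1 AND 1 = 1
So t7 = 1 as required.

A=1 B=0 C=1 D=1 E=0 F=0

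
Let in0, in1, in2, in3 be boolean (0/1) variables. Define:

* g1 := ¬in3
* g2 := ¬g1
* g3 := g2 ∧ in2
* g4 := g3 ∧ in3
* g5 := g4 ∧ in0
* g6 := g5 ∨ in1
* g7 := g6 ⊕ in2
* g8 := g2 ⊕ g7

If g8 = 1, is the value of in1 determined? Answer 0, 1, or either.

either

Both values of in1 occur among assignments with g8 = 1:
  in1=0: in0=0, in1=0, in2=0, in3=1
  in1=1: in0=0, in1=1, in2=0, in3=0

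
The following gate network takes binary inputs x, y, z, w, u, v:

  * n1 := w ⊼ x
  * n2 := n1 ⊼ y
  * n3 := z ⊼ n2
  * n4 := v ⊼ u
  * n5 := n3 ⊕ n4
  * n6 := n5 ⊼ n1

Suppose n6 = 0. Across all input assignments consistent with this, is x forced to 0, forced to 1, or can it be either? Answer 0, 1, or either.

either

Both values of x occur among assignments with n6 = 0:
  x=0: x=0, y=0, z=0, w=0, u=1, v=1
  x=1: x=1, y=0, z=0, w=0, u=1, v=1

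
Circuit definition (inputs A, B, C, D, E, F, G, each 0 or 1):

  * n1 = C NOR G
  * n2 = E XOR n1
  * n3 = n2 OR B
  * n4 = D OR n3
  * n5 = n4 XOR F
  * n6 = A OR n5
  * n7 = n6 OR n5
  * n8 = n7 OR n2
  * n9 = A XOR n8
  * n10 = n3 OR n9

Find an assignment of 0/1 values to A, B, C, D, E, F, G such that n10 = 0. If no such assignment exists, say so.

A=0, B=0, C=0, D=1, E=1, F=1, G=0

Check with A=0, B=0, C=0, D=1, E=1, F=1, G=0:
n1 = C NOR G = 0 NOR 0 = 1
n2 = E XOR n1 = 1 XOR 1 = 0
n3 = n2 OR B = 0 OR 0 = 0
n4 = D OR n3 = 1 OR 0 = 1
n5 = n4 XOR F = 1 XOR 1 = 0
n6 = A OR n5 = 0 OR 0 = 0
n7 = n6 OR n5 = 0 OR 0 = 0
n8 = n7 OR n2 = 0 OR 0 = 0
n9 = A XOR n8 = 0 XOR 0 = 0
n10 = n3 OR n9 = 0 OR 0 = 0
So n10 = 0 as required.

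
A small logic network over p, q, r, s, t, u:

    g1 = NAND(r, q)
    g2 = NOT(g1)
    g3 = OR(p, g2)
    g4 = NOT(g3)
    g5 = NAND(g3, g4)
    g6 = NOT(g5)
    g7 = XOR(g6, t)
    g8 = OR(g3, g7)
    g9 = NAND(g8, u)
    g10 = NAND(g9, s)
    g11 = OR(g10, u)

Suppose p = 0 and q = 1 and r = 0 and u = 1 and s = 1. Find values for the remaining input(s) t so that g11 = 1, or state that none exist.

g11 = OR(g10, u) must be 1, so at least one of g10, u is 1.
Check with p = 0 and q = 1 and r = 0 and u = 1 and s = 1 and t=1:
g1 = NAND(r, q) = NAND(0, 1) = 1
g2 = NOT(g1) = NOT 1 = 0
g3 = OR(p, g2) = OR(0, 0) = 0
g4 = NOT(g3) = NOT 0 = 1
g5 = NAND(g3, g4) = NAND(0, 1) = 1
g6 = NOT(g5) = NOT 1 = 0
g7 = XOR(g6, t) = XOR(0, 1) = 1
g8 = OR(g3, g7) = OR(0, 1) = 1
g9 = NAND(g8, u) = NAND(1, 1) = 0
g10 = NAND(g9, s) = NAND(0, 1) = 1
g11 = OR(g10, u) = OR(1, 1) = 1
So g11 = 1.

t=1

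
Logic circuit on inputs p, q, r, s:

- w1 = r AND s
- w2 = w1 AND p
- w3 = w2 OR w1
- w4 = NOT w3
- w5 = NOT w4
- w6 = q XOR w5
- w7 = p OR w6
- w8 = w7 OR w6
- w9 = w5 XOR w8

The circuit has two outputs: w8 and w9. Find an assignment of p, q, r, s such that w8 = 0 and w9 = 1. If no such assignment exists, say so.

Check with p=0, q=1, r=1, s=1:
w1 = r AND s = 1 AND 1 = 1
w2 = w1 AND p = 1 AND 0 = 0
w3 = w2 OR w1 = 0 OR 1 = 1
w4 = NOT w3 = NOT 1 = 0
w5 = NOT w4 = NOT 0 = 1
w6 = q XOR w5 = 1 XOR 1 = 0
w7 = p OR w6 = 0 OR 0 = 0
w8 = w7 OR w6 = 0 OR 0 = 0
w9 = w5 XOR w8 = 1 XOR 0 = 1
So w8 = 0 and w9 = 1.

p=0, q=1, r=1, s=1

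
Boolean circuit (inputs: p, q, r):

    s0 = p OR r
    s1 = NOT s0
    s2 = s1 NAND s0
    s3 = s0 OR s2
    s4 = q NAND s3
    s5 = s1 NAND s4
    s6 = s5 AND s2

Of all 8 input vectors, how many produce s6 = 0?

1

s6 = s5 AND s2 must be 0, so at least one of s5, s2 is 0.
Satisfying assignments:
  p=0, q=0, r=0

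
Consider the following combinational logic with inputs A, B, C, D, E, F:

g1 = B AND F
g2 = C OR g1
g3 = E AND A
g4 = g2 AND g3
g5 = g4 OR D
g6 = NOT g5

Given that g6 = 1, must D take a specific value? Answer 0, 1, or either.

0

g6 = NOT g5 must be 1, so g5 = 0.
g5 = g4 OR D must be 0, so both g4 = 0 and D = 0.
g4 = g2 AND g3 must be 0, so at least one of g2, g3 is 0.
Every assignment with g6 = 1 has D = 0; there are 27 such assignment(s).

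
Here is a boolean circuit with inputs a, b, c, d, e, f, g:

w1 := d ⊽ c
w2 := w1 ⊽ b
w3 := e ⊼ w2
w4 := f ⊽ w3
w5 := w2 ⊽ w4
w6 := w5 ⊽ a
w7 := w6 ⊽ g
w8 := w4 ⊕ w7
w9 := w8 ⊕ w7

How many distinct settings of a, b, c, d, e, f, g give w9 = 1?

w9 = w8 ⊕ w7 must be 1, so w8 and w7 differ.
Enumerating the 128 input combinations, 12 give w9 = 1 and 116 give w9 = 0.

12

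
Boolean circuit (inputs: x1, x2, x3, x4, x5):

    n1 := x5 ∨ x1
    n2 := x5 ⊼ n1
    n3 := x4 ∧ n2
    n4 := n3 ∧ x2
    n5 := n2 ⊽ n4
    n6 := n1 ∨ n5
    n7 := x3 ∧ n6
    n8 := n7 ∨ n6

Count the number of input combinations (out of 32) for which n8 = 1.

24

n8 = n7 ∨ n6 must be 1, so at least one of n7, n6 is 1.
Enumerating the 32 input combinations, 24 give n8 = 1 and 8 give n8 = 0.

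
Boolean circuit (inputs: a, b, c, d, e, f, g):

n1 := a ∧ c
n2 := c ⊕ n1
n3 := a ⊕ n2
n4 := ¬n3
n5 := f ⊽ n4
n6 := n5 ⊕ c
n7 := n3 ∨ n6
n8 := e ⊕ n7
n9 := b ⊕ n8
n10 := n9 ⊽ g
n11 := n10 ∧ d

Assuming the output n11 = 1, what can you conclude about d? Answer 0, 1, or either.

n11 = n10 ∧ d must be 1, so both n10 = 1 and d = 1.
n10 = n9 ⊽ g must be 1, so both n9 = 0 and g = 0.
n9 = b ⊕ n8 must be 0, so b and n8 are equal.
Every assignment with n11 = 1 has d = 1; there are 16 such assignment(s).

1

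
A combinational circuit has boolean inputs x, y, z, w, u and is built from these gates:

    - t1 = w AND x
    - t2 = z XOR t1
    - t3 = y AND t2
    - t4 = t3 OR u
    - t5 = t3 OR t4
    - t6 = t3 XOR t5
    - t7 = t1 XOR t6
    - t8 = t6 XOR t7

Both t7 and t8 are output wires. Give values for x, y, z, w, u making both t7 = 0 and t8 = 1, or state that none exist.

Check with x=1, y=1, z=1, w=1, u=1:
t1 = w AND x = 1 AND 1 = 1
t2 = z XOR t1 = 1 XOR 1 = 0
t3 = y AND t2 = 1 AND 0 = 0
t4 = t3 OR u = 0 OR 1 = 1
t5 = t3 OR t4 = 0 OR 1 = 1
t6 = t3 XOR t5 = 0 XOR 1 = 1
t7 = t1 XOR t6 = 1 XOR 1 = 0
t8 = t6 XOR t7 = 1 XOR 0 = 1
So t7 = 0 and t8 = 1.

x=1, y=1, z=1, w=1, u=1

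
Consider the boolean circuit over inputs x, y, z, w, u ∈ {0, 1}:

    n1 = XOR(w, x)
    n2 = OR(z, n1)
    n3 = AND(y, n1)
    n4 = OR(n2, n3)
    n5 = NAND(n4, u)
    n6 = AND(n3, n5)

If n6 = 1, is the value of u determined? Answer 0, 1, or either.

n6 = AND(n3, n5) must be 1, so both n3 = 1 and n5 = 1.
Every assignment with n6 = 1 has u = 0; there are 4 such assignment(s).
  x=0, y=1, z=0, w=1, u=0
  x=0, y=1, z=1, w=1, u=0
  x=1, y=1, z=0, w=0, u=0
  x=1, y=1, z=1, w=0, u=0

0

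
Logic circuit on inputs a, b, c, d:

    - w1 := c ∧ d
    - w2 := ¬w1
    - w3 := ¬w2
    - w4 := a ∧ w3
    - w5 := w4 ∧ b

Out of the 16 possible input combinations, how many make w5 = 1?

w5 = w4 ∧ b must be 1, so both w4 = 1 and b = 1.
w4 = a ∧ w3 must be 1, so both a = 1 and w3 = 1.
Satisfying assignments:
  a=1, b=1, c=1, d=1

1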